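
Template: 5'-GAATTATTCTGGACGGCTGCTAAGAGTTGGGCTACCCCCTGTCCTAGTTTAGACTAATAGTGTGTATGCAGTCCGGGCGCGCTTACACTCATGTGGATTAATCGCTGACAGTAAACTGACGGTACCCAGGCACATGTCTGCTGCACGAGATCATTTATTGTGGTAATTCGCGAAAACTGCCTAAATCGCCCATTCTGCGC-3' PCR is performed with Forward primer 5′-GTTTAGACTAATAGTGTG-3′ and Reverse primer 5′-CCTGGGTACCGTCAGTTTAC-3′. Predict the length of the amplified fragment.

84 bp

Forward primer GTTTAGACTAATAGTGTG is found on the top strand at positions 47–64.
The reverse primer's reverse complement is GTAAACTGACGGTACCCAGG, which matches the template at positions 111–130.
The product runs from position 47 to position 130, so its length is 130 − 47 + 1 = 84 bp.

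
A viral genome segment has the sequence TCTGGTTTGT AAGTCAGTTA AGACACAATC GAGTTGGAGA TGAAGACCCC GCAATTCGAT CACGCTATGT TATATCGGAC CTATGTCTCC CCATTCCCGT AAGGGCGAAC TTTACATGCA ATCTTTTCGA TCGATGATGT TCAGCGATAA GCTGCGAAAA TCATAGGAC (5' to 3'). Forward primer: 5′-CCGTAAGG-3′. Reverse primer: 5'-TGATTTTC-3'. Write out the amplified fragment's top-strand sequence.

The forward primer matches the template at positions 97–104.
The reverse primer's reverse complement is GAAAATCA, which matches the template at positions 156–163.
The product is the template from position 97 through 163 (67 bp).

5'-CCGTAAGGGCGAACTTTACATGCAATCTTTTCGATCGATGATGTTCAGCGATAAGCTGCGAAAATCA-3'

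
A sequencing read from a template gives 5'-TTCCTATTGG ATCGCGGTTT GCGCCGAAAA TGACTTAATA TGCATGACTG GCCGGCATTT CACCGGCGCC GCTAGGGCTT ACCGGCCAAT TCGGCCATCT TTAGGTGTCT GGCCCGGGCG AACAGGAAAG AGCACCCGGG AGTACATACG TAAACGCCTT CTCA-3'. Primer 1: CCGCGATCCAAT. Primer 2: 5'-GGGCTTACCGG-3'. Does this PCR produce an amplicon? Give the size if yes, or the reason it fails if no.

Primer 1 (CCGCGATCCAAT) has reverse complement ATTGGATCGCGG, which matches the top strand at positions 6–17; primer 1 anneals to the top strand there with its 3' end pointing upstream toward position 6.
Primer 2 (GGGCTTACCGG) matches the top strand directly at positions 75–85; it anneals to the bottom strand with its 3' end pointing downstream toward position 85.
The 3' ends diverge (primer 1 extends toward position 1, primer 2 toward position 164), so the primers never converge on a shared product.

No product — the primers' 3' ends point away from each other.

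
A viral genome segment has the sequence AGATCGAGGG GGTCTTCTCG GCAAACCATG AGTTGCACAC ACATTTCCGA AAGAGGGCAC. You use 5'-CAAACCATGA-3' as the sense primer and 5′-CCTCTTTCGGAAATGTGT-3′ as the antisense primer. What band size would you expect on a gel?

Forward primer CAAACCATGA is found on the top strand at positions 22–31.
Taking the reverse complement of CCTCTTTCGGAAATGTGT gives ACACATTTCCGAAAGAGG, found at positions 39–56 on the template; the primer anneals here to the top strand with its 3' end pointing upstream.
Amplicon spans positions 22–56: 35 bp.

35 bp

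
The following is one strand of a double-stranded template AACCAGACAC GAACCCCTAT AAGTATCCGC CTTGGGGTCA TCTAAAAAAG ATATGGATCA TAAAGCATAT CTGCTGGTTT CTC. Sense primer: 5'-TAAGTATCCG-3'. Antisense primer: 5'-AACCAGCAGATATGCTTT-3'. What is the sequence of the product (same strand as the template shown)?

5'-TAAGTATCCGCCTTGGGGTCATCTAAAAAAGATATGGATCATAAAGCATATCTGCTGGTT-3'

Forward primer TAAGTATCCG is found on the top strand at positions 20–29.
The reverse primer's reverse complement is AAAGCATATCTGCTGGTT, which matches the template at positions 62–79.
The product is the template from position 20 through 79 (60 bp).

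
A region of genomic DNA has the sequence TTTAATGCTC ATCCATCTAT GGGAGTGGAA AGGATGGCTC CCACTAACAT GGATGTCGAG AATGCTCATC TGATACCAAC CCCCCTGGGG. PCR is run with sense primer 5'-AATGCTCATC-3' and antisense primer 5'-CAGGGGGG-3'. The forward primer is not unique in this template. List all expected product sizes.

The forward primer AATGCTCATC matches the top strand at positions 4–13, 61–70.
The reverse primer's reverse complement is CCCCCCTG, matching at positions 80–87.
Each forward site pairs with the reverse site to give a product ending at position 87: sizes 84, 27 bp.

84 bp, 27 bp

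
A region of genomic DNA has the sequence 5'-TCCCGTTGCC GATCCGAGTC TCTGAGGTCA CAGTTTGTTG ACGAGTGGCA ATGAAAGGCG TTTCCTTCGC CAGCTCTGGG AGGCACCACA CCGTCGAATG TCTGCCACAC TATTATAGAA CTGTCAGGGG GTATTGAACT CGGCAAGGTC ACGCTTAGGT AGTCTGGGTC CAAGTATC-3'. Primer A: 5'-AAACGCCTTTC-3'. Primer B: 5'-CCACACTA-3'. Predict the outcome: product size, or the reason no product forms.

Primer A (AAACGCCTTTC) has reverse complement GAAAGGCGTTT, which matches the top strand at positions 53–63; primer A anneals to the top strand there with its 3' end pointing upstream toward position 53.
Primer B (CCACACTA) matches the top strand directly at positions 105–112; it anneals to the bottom strand with its 3' end pointing downstream toward position 112.
The 3' ends diverge (primer A extends toward position 1, primer B toward position 178), so the primers never converge on a shared product.

No product — the primers' 3' ends point away from each other.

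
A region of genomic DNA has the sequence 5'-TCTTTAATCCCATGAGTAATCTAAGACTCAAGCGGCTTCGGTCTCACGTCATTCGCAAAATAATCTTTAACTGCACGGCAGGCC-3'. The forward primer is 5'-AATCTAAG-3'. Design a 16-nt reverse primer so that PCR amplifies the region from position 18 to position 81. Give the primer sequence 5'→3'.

5'-CTGCCGTGCAGTTAAA-3'

The product's 3' end on the top strand is position 81.
The reverse primer anneals to the top strand over positions 66–81, i.e. to TTTAACTGCACGGCAG.
Its sequence written 5'→3' is the reverse complement: CTGCCGTGCAGTTAAA.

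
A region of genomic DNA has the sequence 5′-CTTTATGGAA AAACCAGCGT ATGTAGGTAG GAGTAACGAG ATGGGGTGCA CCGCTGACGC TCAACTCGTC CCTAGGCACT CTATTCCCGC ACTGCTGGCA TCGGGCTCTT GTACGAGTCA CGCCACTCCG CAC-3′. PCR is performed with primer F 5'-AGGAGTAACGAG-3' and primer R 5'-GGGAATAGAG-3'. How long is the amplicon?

60 bp

The forward primer matches the template at positions 29–40.
The reverse primer's reverse complement is CTCTATTCCC, which matches the template at positions 79–88.
Product length = (reverse-primer end) − (forward-primer start) + 1 = 88 − 29 + 1 = 60 bp.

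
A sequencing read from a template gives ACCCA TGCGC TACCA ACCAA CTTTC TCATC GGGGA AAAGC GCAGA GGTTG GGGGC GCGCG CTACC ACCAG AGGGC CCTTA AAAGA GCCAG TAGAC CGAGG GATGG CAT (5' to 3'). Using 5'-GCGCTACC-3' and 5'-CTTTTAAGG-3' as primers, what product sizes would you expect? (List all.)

The forward primer GCGCTACC matches the top strand at positions 7–14, 58–65.
The reverse primer's reverse complement is CCTTAAAAG, matching at positions 76–84.
Each forward site pairs with the reverse site to give a product ending at position 84: sizes 78, 27 bp.

78 bp, 27 bp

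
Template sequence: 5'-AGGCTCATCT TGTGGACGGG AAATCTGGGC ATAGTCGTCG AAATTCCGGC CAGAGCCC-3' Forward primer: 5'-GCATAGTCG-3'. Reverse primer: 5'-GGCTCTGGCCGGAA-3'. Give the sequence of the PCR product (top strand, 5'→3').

5'-GCATAGTCGTCGAAATTCCGGCCAGAGCC-3'

The forward primer matches the template at positions 29–37.
Reverse complement of the reverse primer: TTCCGGCCAGAGCC. This occurs on the top strand at positions 44–57.
The product is the template from position 29 through 57 (29 bp).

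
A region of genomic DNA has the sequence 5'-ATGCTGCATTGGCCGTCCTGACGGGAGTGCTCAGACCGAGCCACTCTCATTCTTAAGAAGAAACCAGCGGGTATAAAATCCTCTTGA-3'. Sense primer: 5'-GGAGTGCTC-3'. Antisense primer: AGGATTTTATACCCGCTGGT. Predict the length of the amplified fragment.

Scanning the template, GGAGTGCTC occurs at positions 24–32; this primer anneals to the bottom strand there with its 3' end pointing downstream.
Taking the reverse complement of AGGATTTTATACCCGCTGGT gives ACCAGCGGGTATAAAATCCT, found at positions 63–82 on the template; the primer anneals here to the top strand with its 3' end pointing upstream.
Amplicon spans positions 24–82: 59 bp.

59 bp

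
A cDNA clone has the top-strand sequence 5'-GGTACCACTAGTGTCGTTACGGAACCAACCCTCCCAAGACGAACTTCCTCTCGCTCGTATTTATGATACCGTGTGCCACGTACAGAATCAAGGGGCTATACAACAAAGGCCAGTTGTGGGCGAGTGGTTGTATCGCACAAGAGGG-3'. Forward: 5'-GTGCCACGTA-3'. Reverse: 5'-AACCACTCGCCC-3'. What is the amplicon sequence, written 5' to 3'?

The forward primer matches the template at positions 73–82.
Reverse complement of the reverse primer: GGGCGAGTGGTT. This occurs on the top strand at positions 118–129.
The product is the template from position 73 through 129 (57 bp).

5'-GTGCCACGTACAGAATCAAGGGGCTATACAACAAAGGCCAGTTGTGGGCGAGTGGTT-3'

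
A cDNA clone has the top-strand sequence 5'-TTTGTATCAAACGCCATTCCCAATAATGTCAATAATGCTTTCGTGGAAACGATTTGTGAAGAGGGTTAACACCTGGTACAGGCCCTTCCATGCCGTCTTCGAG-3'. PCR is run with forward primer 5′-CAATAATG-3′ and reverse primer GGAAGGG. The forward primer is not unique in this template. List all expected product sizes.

The forward primer CAATAATG matches the top strand at positions 21–28, 30–37.
The reverse primer's reverse complement is CCCTTCC, matching at positions 83–89.
Each forward site pairs with the reverse site to give a product ending at position 89: sizes 69, 60 bp.

69 bp, 60 bp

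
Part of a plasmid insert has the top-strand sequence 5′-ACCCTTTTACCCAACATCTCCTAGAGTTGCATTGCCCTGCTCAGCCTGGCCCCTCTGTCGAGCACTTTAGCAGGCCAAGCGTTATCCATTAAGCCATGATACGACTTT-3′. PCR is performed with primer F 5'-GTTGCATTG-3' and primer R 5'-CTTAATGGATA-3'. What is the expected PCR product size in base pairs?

Scanning the template, GTTGCATTG occurs at positions 26–34; this primer anneals to the bottom strand there with its 3' end pointing downstream.
The reverse primer's reverse complement is TATCCATTAAG, which matches the template at positions 83–93.
Product length = (reverse-primer end) − (forward-primer start) + 1 = 93 − 26 + 1 = 68 bp.

68 bp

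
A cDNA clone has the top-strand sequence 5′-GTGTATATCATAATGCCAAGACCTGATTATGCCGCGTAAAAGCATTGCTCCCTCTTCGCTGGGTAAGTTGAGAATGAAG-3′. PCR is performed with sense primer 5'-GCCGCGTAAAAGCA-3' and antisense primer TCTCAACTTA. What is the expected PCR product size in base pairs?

43 bp

The forward primer matches the template at positions 31–44.
The reverse primer's reverse complement is TAAGTTGAGA, which matches the template at positions 64–73.
Product length = (reverse-primer end) − (forward-primer start) + 1 = 73 − 31 + 1 = 43 bp.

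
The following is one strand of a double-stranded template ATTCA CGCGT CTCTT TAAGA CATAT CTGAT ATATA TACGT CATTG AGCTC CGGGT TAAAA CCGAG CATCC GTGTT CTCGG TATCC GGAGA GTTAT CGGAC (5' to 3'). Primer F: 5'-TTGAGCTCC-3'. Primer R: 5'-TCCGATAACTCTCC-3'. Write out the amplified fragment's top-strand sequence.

5'-TTGAGCTCCGGGTTAAAACCGAGCATCCGTGTTCTCGGTATCCGGAGAGTTATCGGA-3'

The forward primer matches the template at positions 43–51.
Taking the reverse complement of TCCGATAACTCTCC gives GGAGAGTTATCGGA, found at positions 86–99 on the template; the primer anneals here to the top strand with its 3' end pointing upstream.
The product is the template from position 43 through 99 (57 bp).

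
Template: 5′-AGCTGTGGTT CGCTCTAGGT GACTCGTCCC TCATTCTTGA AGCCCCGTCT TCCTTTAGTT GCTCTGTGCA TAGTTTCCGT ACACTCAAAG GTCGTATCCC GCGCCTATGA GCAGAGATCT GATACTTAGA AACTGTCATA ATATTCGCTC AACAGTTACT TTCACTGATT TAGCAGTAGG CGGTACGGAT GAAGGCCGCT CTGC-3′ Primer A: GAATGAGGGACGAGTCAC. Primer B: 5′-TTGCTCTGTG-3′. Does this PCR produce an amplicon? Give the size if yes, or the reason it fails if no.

Primer A (GAATGAGGGACGAGTCAC) has reverse complement GTGACTCGTCCCTCATTC, which matches the top strand at positions 19–36; primer A anneals to the top strand there with its 3' end pointing upstream toward position 19.
Primer B (TTGCTCTGTG) matches the top strand directly at positions 59–68; it anneals to the bottom strand with its 3' end pointing downstream toward position 68.
The 3' ends diverge (primer A extends toward position 1, primer B toward position 204), so the primers never converge on a shared product.

No product — the primers' 3' ends point away from each other.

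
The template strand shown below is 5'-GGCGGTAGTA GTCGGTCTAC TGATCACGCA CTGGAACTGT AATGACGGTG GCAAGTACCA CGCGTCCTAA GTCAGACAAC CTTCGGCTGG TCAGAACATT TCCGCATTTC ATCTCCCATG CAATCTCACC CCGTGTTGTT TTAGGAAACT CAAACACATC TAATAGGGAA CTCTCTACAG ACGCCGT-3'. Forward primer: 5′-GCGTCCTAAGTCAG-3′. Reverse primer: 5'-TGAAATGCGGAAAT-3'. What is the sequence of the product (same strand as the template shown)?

5'-GCGTCCTAAGTCAGACAACCTTCGGCTGGTCAGAACATTTCCGCATTTCA-3'

The forward primer matches the template at positions 62–75.
The reverse primer's reverse complement is ATTTCCGCATTTCA, which matches the template at positions 98–111.
The product is the template from position 62 through 111 (50 bp).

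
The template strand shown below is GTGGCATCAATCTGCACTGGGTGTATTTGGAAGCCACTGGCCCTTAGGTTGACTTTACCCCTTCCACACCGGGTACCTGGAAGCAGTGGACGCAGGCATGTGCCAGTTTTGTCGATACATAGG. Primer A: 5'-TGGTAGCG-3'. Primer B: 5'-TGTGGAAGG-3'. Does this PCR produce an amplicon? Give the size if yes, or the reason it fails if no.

No product — primer A has no binding site in the template.

Primer A (TGGTAGCG) does not match the top strand, and its reverse complement CGCTACCA does not match either.
With no annealing site for primer A, no amplification occurs.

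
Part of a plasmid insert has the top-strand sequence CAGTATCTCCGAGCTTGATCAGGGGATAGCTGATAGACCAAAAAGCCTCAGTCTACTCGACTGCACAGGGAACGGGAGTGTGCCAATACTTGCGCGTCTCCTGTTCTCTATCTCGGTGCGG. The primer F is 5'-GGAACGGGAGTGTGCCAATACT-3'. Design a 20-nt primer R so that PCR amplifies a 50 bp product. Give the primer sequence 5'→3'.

5'-CACCGAGATAGAGAACAGGA-3'

The forward primer binds at positions 69–90, so a 50 bp product ends at position 69 + 50 − 1 = 118.
The reverse primer anneals to the top strand over positions 99–118, i.e. to TCCTGTTCTCTATCTCGGTG.
Its sequence written 5'→3' is the reverse complement: CACCGAGATAGAGAACAGGA.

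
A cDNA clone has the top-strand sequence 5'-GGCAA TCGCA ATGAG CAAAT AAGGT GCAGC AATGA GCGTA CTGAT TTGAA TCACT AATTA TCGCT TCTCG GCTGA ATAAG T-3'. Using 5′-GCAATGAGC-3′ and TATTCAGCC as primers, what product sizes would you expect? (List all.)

The forward primer GCAATGAGC matches the top strand at positions 8–16, 29–37.
The reverse primer's reverse complement is GGCTGAATA, matching at positions 70–78.
Each forward site pairs with the reverse site to give a product ending at position 78: sizes 71, 50 bp.

71 bp, 50 bp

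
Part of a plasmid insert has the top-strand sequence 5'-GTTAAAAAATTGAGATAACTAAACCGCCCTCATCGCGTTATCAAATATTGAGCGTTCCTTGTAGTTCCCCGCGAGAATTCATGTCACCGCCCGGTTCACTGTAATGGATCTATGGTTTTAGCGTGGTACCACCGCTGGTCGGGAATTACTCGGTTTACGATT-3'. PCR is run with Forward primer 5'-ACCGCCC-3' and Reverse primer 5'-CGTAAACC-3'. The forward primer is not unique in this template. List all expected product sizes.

The forward primer ACCGCCC matches the top strand at positions 23–29, 86–92.
The reverse primer's reverse complement is GGTTTACG, matching at positions 152–159.
Each forward site pairs with the reverse site to give a product ending at position 159: sizes 137, 74 bp.

137 bp, 74 bp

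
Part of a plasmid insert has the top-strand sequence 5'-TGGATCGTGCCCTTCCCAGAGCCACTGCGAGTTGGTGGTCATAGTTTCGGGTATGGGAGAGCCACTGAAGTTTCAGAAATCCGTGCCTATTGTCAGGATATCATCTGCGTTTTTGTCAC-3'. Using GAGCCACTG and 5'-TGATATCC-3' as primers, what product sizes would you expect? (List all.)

The forward primer GAGCCACTG matches the top strand at positions 19–27, 59–67.
The reverse primer's reverse complement is GGATATCA, matching at positions 96–103.
Each forward site pairs with the reverse site to give a product ending at position 103: sizes 85, 45 bp.

85 bp, 45 bp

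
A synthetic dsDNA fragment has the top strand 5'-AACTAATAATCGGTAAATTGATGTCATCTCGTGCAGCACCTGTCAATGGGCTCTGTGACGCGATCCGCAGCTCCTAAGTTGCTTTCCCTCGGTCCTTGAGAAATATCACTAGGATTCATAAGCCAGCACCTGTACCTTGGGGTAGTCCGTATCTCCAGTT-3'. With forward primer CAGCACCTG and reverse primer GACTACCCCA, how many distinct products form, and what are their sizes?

Two products: 114 bp, 24 bp

The forward primer CAGCACCTG matches the top strand at positions 34–42, 124–132.
The reverse primer's reverse complement is TGGGGTAGTC, matching at positions 138–147.
Each forward site pairs with the reverse site to give a product ending at position 147: sizes 114, 24 bp.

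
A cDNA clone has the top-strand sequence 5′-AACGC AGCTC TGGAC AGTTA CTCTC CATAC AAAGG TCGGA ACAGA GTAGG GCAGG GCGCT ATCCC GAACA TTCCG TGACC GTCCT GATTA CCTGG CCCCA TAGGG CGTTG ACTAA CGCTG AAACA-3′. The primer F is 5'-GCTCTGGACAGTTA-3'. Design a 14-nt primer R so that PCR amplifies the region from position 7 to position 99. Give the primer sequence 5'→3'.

5'-GGGGCCAGGTAATC-3'

The product's 3' end on the top strand is position 99.
The reverse primer anneals to the top strand over positions 86–99, i.e. to GATTACCTGGCCCC.
Its sequence written 5'→3' is the reverse complement: GGGGCCAGGTAATC.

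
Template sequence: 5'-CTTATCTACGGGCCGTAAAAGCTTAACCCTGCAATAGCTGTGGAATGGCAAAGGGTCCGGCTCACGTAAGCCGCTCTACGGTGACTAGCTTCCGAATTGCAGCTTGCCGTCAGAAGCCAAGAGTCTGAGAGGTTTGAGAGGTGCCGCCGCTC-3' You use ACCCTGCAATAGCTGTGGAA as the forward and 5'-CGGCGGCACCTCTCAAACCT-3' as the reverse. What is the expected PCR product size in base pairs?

124 bp

Scanning the template, ACCCTGCAATAGCTGTGGAA occurs at positions 26–45; this primer anneals to the bottom strand there with its 3' end pointing downstream.
Reverse complement of the reverse primer: AGGTTTGAGAGGTGCCGCCG. This occurs on the top strand at positions 130–149.
Product length = (reverse-primer end) − (forward-primer start) + 1 = 149 − 26 + 1 = 124 bp.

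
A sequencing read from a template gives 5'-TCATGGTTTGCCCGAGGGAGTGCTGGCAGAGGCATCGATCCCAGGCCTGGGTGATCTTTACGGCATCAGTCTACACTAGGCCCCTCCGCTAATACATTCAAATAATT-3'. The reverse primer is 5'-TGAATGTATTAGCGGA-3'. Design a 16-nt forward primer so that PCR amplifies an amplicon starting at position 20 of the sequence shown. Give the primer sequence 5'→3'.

5'-GTGCTGGCAGAGGCAT-3'

The reverse primer's reverse complement TCCGCTAATACATTCA matches the template at positions 85–100; the product starts at position 20.
The forward primer is identical to the top strand over positions 20–35: GTGCTGGCAGAGGCAT.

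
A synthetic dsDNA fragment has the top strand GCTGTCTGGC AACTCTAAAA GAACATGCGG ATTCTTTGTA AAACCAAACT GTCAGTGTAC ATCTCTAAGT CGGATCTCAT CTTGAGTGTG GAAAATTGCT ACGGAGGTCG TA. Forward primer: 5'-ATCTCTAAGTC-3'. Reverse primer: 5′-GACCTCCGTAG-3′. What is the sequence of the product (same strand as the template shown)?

5'-ATCTCTAAGTCGGATCTCATCTTGAGTGTGGAAAATTGCTACGGAGGTC-3'

The forward primer matches the template at positions 61–71.
Taking the reverse complement of GACCTCCGTAG gives CTACGGAGGTC, found at positions 99–109 on the template; the primer anneals here to the top strand with its 3' end pointing upstream.
The product is the template from position 61 through 109 (49 bp).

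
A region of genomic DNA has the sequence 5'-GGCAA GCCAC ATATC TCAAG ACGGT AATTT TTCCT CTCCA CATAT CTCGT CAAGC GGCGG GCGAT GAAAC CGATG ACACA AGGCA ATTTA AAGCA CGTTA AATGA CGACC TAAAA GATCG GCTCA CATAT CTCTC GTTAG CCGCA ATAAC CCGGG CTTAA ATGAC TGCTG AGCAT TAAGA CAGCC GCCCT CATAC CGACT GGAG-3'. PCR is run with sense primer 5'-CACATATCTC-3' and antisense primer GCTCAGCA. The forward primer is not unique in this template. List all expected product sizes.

166 bp, 135 bp, 50 bp

The forward primer CACATATCTC matches the top strand at positions 8–17, 39–48, 124–133.
The reverse primer's reverse complement is TGCTGAGC, matching at positions 166–173.
Each forward site pairs with the reverse site to give a product ending at position 173: sizes 166, 135, 50 bp.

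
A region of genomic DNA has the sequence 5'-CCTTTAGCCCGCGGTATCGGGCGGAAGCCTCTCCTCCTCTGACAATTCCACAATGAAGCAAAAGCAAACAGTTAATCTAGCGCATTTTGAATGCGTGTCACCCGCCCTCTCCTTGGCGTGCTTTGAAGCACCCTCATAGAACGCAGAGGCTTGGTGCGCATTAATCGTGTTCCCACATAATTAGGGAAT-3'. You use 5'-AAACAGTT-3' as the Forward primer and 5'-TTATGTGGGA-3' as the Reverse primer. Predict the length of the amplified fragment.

Forward primer AAACAGTT is found on the top strand at positions 66–73.
Reverse complement of the reverse primer: TCCCACATAA. This occurs on the top strand at positions 171–180.
Product length = (reverse-primer end) − (forward-primer start) + 1 = 180 − 66 + 1 = 115 bp.

115 bp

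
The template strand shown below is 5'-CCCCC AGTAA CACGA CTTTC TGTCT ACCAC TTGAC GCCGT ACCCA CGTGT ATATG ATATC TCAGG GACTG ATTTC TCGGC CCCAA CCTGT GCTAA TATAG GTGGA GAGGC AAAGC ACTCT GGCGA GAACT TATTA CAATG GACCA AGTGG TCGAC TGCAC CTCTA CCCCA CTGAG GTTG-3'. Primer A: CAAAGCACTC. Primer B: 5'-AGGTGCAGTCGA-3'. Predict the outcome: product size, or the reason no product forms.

Primer A (CAAAGCACTC) matches the top strand at positions 110–119; it acts as a forward primer.
Primer B's reverse complement is TCGACTGCACCT, matching the top strand at positions 151–162; it acts as a reverse primer.
The 3' ends face each other across positions 110–162, giving a 53 bp product.

Yes — a 53 bp product.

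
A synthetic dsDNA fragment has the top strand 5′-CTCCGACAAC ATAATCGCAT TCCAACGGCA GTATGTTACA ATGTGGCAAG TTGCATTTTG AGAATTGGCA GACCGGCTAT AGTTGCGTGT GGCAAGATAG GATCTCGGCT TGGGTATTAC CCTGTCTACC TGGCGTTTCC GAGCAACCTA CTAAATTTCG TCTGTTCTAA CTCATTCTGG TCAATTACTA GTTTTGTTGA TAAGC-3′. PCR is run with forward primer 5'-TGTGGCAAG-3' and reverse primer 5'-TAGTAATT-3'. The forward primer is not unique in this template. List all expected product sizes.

The forward primer TGTGGCAAG matches the top strand at positions 42–50, 88–96.
The reverse primer's reverse complement is AATTACTA, matching at positions 183–190.
Each forward site pairs with the reverse site to give a product ending at position 190: sizes 149, 103 bp.

149 bp, 103 bp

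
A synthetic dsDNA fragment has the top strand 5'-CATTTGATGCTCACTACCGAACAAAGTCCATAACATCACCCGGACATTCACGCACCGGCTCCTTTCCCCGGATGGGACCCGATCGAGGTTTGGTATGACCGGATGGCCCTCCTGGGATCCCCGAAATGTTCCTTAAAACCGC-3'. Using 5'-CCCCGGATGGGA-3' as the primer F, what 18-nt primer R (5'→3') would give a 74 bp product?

The forward primer binds at positions 66–77, so a 74 bp product ends at position 66 + 74 − 1 = 139.
The reverse primer anneals to the top strand over positions 122–139, i.e. to CGAAATGTTCCTTAAAAC.
Its sequence written 5'→3' is the reverse complement: GTTTTAAGGAACATTTCG.

5'-GTTTTAAGGAACATTTCG-3'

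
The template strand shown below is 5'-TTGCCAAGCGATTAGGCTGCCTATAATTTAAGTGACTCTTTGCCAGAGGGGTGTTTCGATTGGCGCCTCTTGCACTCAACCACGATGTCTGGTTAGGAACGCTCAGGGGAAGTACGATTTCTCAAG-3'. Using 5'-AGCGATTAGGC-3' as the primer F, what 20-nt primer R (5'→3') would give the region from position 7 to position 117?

5'-TCGTACTTCCCCTGAGCGTT-3'

The product's 3' end on the top strand is position 117.
The reverse primer anneals to the top strand over positions 98–117, i.e. to AACGCTCAGGGGAAGTACGA.
Its sequence written 5'→3' is the reverse complement: TCGTACTTCCCCTGAGCGTT.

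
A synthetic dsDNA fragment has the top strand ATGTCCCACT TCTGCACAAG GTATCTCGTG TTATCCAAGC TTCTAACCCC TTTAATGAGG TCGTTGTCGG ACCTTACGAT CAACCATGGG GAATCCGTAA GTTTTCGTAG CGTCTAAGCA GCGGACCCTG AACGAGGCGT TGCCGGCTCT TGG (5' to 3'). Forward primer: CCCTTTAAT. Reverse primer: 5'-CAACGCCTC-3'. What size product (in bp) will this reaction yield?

Scanning the template, CCCTTTAAT occurs at positions 48–56; this primer anneals to the bottom strand there with its 3' end pointing downstream.
Taking the reverse complement of CAACGCCTC gives GAGGCGTTG, found at positions 134–142 on the template; the primer anneals here to the top strand with its 3' end pointing upstream.
Amplicon spans positions 48–142: 95 bp.

95 bp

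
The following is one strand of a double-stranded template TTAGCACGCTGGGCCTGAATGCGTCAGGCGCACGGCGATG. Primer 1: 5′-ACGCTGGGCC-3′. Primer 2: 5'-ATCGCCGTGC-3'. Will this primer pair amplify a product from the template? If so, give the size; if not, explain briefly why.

Yes — a 34 bp product.

Primer 1 (ACGCTGGGCC) matches the top strand at positions 6–15; it acts as a forward primer.
Primer 2's reverse complement is GCACGGCGAT, matching the top strand at positions 30–39; it acts as a reverse primer.
The 3' ends face each other across positions 6–39, giving a 34 bp product.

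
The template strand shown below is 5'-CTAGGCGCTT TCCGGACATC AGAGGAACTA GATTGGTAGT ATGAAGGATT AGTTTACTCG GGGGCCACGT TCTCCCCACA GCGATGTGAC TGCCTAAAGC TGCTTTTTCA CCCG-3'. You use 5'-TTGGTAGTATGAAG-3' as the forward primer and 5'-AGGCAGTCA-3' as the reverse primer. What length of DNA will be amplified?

63 bp

Scanning the template, TTGGTAGTATGAAG occurs at positions 33–46; this primer anneals to the bottom strand there with its 3' end pointing downstream.
Reverse complement of the reverse primer: TGACTGCCT. This occurs on the top strand at positions 87–95.
The product runs from position 33 to position 95, so its length is 95 − 33 + 1 = 63 bp.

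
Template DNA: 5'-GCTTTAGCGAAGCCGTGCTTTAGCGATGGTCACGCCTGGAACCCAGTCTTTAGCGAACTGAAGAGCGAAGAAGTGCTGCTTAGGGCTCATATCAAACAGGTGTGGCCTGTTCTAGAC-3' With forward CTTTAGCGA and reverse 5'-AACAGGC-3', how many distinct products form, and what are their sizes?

Three products: 110 bp, 94 bp, 64 bp

The forward primer CTTTAGCGA matches the top strand at positions 2–10, 18–26, 48–56.
The reverse primer's reverse complement is GCCTGTT, matching at positions 105–111.
Each forward site pairs with the reverse site to give a product ending at position 111: sizes 110, 94, 64 bp.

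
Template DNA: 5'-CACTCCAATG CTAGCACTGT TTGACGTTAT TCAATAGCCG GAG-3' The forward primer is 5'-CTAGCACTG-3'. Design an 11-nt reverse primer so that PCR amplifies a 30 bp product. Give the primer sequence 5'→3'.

The forward primer binds at positions 11–19, so a 30 bp product ends at position 11 + 30 − 1 = 40.
The reverse primer anneals to the top strand over positions 30–40, i.e. to TTCAATAGCCG.
Its sequence written 5'→3' is the reverse complement: CGGCTATTGAA.

5'-CGGCTATTGAA-3'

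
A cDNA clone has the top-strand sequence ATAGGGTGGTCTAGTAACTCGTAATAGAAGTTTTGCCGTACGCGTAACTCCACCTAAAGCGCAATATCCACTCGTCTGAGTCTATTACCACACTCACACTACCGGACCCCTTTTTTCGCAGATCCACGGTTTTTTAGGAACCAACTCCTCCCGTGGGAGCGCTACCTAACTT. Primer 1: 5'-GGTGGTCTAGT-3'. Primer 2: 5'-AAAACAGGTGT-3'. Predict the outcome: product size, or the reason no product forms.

No product — primer 2 has no binding site in the template.

Primer 2 (AAAACAGGTGT) does not match the top strand, and its reverse complement ACACCTGTTTT does not match either.
With no annealing site for primer 2, no amplification occurs.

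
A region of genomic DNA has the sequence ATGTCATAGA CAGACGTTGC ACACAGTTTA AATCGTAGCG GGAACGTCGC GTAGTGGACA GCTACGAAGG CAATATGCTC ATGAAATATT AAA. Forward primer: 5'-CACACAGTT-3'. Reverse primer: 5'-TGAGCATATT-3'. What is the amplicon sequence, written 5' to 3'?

The forward primer matches the template at positions 20–28.
Taking the reverse complement of TGAGCATATT gives AATATGCTCA, found at positions 72–81 on the template; the primer anneals here to the top strand with its 3' end pointing upstream.
The product is the template from position 20 through 81 (62 bp).

5'-CACACAGTTTAAATCGTAGCGGGAACGTCGCGTAGTGGACAGCTACGAAGGCAATATGCTCA-3'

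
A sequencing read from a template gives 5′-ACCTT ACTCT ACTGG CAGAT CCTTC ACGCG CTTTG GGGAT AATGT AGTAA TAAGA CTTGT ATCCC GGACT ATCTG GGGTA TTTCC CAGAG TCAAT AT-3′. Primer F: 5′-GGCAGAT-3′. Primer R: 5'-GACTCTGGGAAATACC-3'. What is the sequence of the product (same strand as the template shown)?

Scanning the template, GGCAGAT occurs at positions 14–20; this primer anneals to the bottom strand there with its 3' end pointing downstream.
The reverse primer's reverse complement is GGTATTTCCCAGAGTC, which matches the template at positions 77–92.
The product is the template from position 14 through 92 (79 bp).

5'-GGCAGATCCTTCACGCGCTTTGGGGATAATGTAGTAATAAGACTTGTATCCCGGACTATCTGGGGTATTTCCCAGAGTC-3'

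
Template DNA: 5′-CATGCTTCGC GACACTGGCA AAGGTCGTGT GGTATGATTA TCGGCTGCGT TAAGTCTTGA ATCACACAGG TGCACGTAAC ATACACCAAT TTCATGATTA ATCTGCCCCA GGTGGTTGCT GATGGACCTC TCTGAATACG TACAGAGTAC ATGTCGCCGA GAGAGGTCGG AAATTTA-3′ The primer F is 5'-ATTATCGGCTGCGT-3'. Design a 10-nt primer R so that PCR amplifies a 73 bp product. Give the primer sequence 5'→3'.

5'-GGGGCAGATT-3'

The forward primer binds at positions 37–50, so a 73 bp product ends at position 37 + 73 − 1 = 109.
The reverse primer anneals to the top strand over positions 100–109, i.e. to AATCTGCCCC.
Its sequence written 5'→3' is the reverse complement: GGGGCAGATT.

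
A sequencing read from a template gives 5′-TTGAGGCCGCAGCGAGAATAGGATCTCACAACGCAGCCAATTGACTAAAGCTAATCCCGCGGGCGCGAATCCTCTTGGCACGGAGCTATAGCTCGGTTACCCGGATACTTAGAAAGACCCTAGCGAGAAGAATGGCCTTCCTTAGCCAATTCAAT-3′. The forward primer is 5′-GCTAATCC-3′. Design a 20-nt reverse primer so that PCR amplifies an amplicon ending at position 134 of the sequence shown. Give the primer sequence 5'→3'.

The forward primer binds at positions 50–57; the product's 3' end on the top strand is position 134.
The reverse primer anneals to the top strand over positions 115–134, i.e. to AGACCCTAGCGAGAAGAATG.
Its sequence written 5'→3' is the reverse complement: CATTCTTCTCGCTAGGGTCT.

5'-CATTCTTCTCGCTAGGGTCT-3'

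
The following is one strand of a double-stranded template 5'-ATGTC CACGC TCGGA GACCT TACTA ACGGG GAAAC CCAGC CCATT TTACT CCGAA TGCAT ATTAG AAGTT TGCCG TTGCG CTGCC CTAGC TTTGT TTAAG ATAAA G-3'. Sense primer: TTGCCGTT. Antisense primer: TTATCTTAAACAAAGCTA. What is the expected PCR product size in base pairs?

35 bp

The forward primer matches the template at positions 70–77.
Reverse complement of the reverse primer: TAGCTTTGTTTAAGATAA. This occurs on the top strand at positions 87–104.
The product runs from position 70 to position 104, so its length is 104 − 70 + 1 = 35 bp.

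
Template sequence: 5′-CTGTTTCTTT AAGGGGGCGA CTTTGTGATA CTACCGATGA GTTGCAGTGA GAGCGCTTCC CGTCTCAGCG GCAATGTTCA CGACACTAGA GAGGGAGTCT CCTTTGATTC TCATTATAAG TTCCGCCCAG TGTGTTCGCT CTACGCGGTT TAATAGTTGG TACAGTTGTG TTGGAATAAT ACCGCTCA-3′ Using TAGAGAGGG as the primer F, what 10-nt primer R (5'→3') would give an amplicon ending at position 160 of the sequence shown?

The forward primer binds at positions 87–95; the product's 3' end on the top strand is position 160.
The reverse primer anneals to the top strand over positions 151–160, i.e. to TAATAGTTGG.
Its sequence written 5'→3' is the reverse complement: CCAACTATTA.

5'-CCAACTATTA-3'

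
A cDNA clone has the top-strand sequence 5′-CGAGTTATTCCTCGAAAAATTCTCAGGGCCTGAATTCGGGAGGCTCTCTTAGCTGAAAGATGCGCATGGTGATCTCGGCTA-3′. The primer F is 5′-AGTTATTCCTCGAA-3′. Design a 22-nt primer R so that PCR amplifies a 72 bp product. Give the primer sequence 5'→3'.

5'-GATCACCATGCGCATCTTTCAG-3'

The forward primer binds at positions 3–16, so a 72 bp product ends at position 3 + 72 − 1 = 74.
The reverse primer anneals to the top strand over positions 53–74, i.e. to CTGAAAGATGCGCATGGTGATC.
Its sequence written 5'→3' is the reverse complement: GATCACCATGCGCATCTTTCAG.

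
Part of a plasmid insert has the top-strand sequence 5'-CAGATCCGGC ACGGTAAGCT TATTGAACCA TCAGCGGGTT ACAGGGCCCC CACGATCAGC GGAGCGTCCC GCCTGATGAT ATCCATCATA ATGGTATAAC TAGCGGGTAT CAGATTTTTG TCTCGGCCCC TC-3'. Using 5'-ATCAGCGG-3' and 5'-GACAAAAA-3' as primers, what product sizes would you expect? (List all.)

The forward primer ATCAGCGG matches the top strand at positions 30–37, 55–62.
The reverse primer's reverse complement is TTTTTGTC, matching at positions 115–122.
Each forward site pairs with the reverse site to give a product ending at position 122: sizes 93, 68 bp.

93 bp, 68 bp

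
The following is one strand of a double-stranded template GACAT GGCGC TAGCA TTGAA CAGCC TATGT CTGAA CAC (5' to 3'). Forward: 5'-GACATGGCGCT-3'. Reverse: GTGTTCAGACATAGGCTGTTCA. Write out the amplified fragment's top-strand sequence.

The forward primer matches the template at positions 1–11.
The reverse primer's reverse complement is TGAACAGCCTATGTCTGAACAC, which matches the template at positions 17–38.
The product is the template from position 1 through 38 (38 bp).

5'-GACATGGCGCTAGCATTGAACAGCCTATGTCTGAACAC-3'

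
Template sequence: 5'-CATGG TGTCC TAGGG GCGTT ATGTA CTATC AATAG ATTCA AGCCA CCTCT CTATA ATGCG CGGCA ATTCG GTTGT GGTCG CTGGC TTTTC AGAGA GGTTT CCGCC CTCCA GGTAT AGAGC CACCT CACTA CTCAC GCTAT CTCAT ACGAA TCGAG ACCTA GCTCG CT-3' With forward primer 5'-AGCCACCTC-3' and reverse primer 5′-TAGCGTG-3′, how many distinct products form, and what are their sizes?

Two products: 99 bp, 22 bp

The forward primer AGCCACCTC matches the top strand at positions 41–49, 118–126.
The reverse primer's reverse complement is CACGCTA, matching at positions 133–139.
Each forward site pairs with the reverse site to give a product ending at position 139: sizes 99, 22 bp.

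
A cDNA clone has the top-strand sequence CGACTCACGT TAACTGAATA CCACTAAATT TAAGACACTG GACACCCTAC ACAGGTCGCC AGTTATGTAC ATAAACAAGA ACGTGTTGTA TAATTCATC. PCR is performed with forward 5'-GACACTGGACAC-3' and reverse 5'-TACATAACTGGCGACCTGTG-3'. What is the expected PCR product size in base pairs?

The forward primer matches the template at positions 34–45.
Taking the reverse complement of TACATAACTGGCGACCTGTG gives CACAGGTCGCCAGTTATGTA, found at positions 50–69 on the template; the primer anneals here to the top strand with its 3' end pointing upstream.
Amplicon spans positions 34–69: 36 bp.

36 bp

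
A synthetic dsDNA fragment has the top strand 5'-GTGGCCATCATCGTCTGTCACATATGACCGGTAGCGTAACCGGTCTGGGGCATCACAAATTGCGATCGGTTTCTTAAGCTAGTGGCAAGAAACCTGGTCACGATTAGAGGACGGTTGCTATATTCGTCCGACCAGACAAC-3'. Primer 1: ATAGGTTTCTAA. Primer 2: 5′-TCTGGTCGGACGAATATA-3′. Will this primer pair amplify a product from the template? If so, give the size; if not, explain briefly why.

Primer 1 (ATAGGTTTCTAA) does not match the top strand, and its reverse complement TTAGAAACCTAT does not match either.
With no annealing site for primer 1, no amplification occurs.

No product — primer 1 has no binding site in the template.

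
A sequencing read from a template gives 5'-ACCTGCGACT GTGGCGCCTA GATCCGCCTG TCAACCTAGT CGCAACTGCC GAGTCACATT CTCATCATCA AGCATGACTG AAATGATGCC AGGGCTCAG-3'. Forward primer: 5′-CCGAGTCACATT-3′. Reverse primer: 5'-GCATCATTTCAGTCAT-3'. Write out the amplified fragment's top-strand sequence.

The forward primer matches the template at positions 49–60.
Reverse complement of the reverse primer: ATGACTGAAATGATGC. This occurs on the top strand at positions 74–89.
The product is the template from position 49 through 89 (41 bp).

5'-CCGAGTCACATTCTCATCATCAAGCATGACTGAAATGATGC-3'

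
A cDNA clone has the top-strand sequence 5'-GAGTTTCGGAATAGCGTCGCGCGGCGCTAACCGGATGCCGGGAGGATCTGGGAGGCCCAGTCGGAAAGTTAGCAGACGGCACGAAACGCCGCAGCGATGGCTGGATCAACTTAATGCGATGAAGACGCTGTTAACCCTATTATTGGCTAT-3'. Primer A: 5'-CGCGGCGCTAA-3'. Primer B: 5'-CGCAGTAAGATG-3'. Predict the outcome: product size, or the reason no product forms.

Primer B (CGCAGTAAGATG) does not match the top strand, and its reverse complement CATCTTACTGCG does not match either.
With no annealing site for primer B, no amplification occurs.

No product — primer B has no binding site in the template.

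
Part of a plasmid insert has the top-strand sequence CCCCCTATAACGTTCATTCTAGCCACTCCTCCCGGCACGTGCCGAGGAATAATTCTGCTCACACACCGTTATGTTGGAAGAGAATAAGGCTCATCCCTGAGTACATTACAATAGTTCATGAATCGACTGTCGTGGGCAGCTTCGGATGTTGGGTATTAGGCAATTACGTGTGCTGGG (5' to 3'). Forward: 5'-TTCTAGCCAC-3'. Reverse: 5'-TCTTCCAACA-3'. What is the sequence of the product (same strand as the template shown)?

The forward primer matches the template at positions 17–26.
Taking the reverse complement of TCTTCCAACA gives TGTTGGAAGA, found at positions 72–81 on the template; the primer anneals here to the top strand with its 3' end pointing upstream.
The product is the template from position 17 through 81 (65 bp).

5'-TTCTAGCCACTCCTCCCGGCACGTGCCGAGGAATAATTCTGCTCACACACCGTTATGTTGGAAGA-3'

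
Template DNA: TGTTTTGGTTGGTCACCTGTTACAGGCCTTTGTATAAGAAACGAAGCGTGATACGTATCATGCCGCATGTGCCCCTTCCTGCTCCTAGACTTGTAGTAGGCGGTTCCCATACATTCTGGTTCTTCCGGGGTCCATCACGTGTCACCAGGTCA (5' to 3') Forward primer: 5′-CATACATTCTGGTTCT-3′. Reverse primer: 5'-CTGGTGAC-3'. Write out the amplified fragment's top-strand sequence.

5'-CATACATTCTGGTTCTTCCGGGGTCCATCACGTGTCACCAG-3'

Scanning the template, CATACATTCTGGTTCT occurs at positions 108–123; this primer anneals to the bottom strand there with its 3' end pointing downstream.
Reverse complement of the reverse primer: GTCACCAG. This occurs on the top strand at positions 141–148.
The product is the template from position 108 through 148 (41 bp).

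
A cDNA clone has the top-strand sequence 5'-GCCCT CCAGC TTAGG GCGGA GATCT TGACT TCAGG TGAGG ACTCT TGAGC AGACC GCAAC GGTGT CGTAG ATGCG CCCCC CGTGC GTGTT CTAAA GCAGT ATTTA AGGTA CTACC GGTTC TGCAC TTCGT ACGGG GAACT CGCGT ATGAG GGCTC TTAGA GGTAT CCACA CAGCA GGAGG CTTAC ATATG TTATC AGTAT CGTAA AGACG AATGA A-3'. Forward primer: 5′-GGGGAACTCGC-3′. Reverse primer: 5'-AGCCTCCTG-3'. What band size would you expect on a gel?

50 bp

The forward primer matches the template at positions 133–143.
Reverse complement of the reverse primer: CAGGAGGCT. This occurs on the top strand at positions 174–182.
Amplicon spans positions 133–182: 50 bp.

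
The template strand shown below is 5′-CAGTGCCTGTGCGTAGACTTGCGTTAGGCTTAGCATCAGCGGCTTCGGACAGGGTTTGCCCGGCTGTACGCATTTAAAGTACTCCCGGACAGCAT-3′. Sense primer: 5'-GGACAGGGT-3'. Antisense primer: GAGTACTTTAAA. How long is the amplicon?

38 bp

Scanning the template, GGACAGGGT occurs at positions 47–55; this primer anneals to the bottom strand there with its 3' end pointing downstream.
Reverse complement of the reverse primer: TTTAAAGTACTC. This occurs on the top strand at positions 73–84.
The product runs from position 47 to position 84, so its length is 84 − 47 + 1 = 38 bp.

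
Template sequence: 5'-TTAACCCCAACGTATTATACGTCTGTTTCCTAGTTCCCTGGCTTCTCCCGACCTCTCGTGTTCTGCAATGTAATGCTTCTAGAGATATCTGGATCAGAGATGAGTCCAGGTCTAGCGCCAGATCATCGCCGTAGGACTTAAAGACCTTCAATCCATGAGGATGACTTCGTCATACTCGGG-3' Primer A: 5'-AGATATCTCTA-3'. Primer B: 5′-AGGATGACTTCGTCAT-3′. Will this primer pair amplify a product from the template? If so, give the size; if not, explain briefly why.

No product — the primers' 3' ends point away from each other.

Primer A (AGATATCTCTA) has reverse complement TAGAGATATCT, which matches the top strand at positions 80–90; primer A anneals to the top strand there with its 3' end pointing upstream toward position 80.
Primer B (AGGATGACTTCGTCAT) matches the top strand directly at positions 158–173; it anneals to the bottom strand with its 3' end pointing downstream toward position 173.
The 3' ends diverge (primer A extends toward position 1, primer B toward position 180), so the primers never converge on a shared product.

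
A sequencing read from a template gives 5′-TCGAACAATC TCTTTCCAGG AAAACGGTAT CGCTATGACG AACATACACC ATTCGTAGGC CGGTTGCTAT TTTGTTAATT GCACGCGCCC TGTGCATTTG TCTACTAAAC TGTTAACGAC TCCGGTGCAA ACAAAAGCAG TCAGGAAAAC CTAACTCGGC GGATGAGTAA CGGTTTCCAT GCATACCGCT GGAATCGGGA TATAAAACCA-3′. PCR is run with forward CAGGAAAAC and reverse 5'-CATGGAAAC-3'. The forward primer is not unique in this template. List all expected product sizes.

The forward primer CAGGAAAAC matches the top strand at positions 17–25, 142–150.
The reverse primer's reverse complement is GTTTCCATG, matching at positions 173–181.
Each forward site pairs with the reverse site to give a product ending at position 181: sizes 165, 40 bp.

165 bp, 40 bp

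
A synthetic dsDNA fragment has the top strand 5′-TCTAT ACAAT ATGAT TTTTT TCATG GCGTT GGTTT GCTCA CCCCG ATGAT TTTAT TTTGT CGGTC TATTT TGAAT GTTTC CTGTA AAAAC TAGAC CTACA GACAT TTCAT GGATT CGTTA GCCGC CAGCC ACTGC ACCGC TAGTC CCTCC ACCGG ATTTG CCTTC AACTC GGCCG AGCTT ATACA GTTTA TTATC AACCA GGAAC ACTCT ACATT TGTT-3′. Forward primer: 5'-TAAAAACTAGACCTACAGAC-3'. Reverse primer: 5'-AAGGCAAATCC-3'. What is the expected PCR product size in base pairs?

81 bp

The forward primer matches the template at positions 84–103.
Taking the reverse complement of AAGGCAAATCC gives GGATTTGCCTT, found at positions 154–164 on the template; the primer anneals here to the top strand with its 3' end pointing upstream.
Amplicon spans positions 84–164: 81 bp.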